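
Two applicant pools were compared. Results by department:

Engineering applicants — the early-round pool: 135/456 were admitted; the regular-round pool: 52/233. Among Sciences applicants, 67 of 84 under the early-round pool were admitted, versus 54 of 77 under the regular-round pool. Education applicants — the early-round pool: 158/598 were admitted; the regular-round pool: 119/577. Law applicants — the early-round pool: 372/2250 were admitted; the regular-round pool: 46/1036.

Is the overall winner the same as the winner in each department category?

Yes

Engineering: the early-round pool 135/456 = 29.6%, the regular-round pool 52/233 = 22.3% → the early-round pool
Sciences: the early-round pool 67/84 = 79.8%, the regular-round pool 54/77 = 70.1% → the early-round pool
Education: the early-round pool 158/598 = 26.4%, the regular-round pool 119/577 = 20.6% → the early-round pool
Law: the early-round pool 372/2250 = 16.5%, the regular-round pool 46/1036 = 4.4% → the early-round pool
Overall: the early-round pool 732/3388 = 21.6%, the regular-round pool 271/1923 = 14.1% → the early-round pool
The early-round pool wins overall and in every department group — no reversal.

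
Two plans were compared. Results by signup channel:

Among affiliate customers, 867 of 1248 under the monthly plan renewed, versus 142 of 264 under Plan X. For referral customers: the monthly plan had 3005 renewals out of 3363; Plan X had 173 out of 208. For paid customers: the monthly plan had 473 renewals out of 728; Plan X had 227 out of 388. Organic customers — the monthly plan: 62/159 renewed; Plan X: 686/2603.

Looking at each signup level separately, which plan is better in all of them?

Affiliate: the monthly plan 867/1248 = 69.5%, Plan X 142/264 = 53.8% → the monthly plan
Referral: the monthly plan 3005/3363 = 89.4%, Plan X 173/208 = 83.2% → the monthly plan
Paid: the monthly plan 473/728 = 65.0%, Plan X 227/388 = 58.5% → the monthly plan
Organic: the monthly plan 62/159 = 39.0%, Plan X 686/2603 = 26.4% → the monthly plan
The monthly plan has the higher rate in all 4 groups.

the monthly plan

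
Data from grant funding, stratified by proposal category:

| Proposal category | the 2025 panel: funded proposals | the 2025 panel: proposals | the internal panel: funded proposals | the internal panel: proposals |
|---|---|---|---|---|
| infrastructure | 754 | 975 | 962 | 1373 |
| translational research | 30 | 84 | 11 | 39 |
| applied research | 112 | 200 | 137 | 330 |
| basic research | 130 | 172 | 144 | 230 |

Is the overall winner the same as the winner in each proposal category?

Yes

Infrastructure: the 2025 panel 754/975 = 77.3%, the internal panel 962/1373 = 70.1% → the 2025 panel
Translational research: the 2025 panel 30/84 = 35.7%, the internal panel 11/39 = 28.2% → the 2025 panel
Applied research: the 2025 panel 112/200 = 56.0%, the internal panel 137/330 = 41.5% → the 2025 panel
Basic research: the 2025 panel 130/172 = 75.6%, the internal panel 144/230 = 62.6% → the 2025 panel
Overall: the 2025 panel 1026/1431 = 71.7%, the internal panel 1254/1972 = 63.6% → the 2025 panel
The 2025 panel wins overall and in every proposal group — no reversal.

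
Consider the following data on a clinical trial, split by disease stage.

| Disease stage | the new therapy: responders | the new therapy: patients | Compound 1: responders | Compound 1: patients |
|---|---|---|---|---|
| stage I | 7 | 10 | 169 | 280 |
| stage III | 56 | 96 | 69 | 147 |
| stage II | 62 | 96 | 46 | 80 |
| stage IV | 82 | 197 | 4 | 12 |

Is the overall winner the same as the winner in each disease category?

Stage I: the new therapy 7/10 = 70.0%, Compound 1 169/280 = 60.4% → the new therapy
Stage III: the new therapy 56/96 = 58.3%, Compound 1 69/147 = 46.9% → the new therapy
Stage II: the new therapy 62/96 = 64.6%, Compound 1 46/80 = 57.5% → the new therapy
Stage IV: the new therapy 82/197 = 41.6%, Compound 1 4/12 = 33.3% → the new therapy
Overall: the new therapy 207/399 = 51.9%, Compound 1 288/519 = 55.5% → Compound 1
The new therapy wins each disease group but Compound 1 wins overall — the comparison reverses. The new therapy's patients skew toward stage IV, which has a lower base rate.

No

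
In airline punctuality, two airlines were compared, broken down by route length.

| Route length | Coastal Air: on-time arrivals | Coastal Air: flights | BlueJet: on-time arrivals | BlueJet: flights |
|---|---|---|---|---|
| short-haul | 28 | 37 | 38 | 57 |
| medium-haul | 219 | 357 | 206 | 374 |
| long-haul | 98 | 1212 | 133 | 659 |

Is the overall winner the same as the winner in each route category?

No

Short-haul: Coastal Air 28/37 = 75.7%, BlueJet 38/57 = 66.7% → Coastal Air
Medium-haul: Coastal Air 219/357 = 61.3%, BlueJet 206/374 = 55.1% → Coastal Air
Long-haul: Coastal Air 98/1212 = 8.1%, BlueJet 133/659 = 20.2% → BlueJet
Overall: Coastal Air 345/1606 = 21.5%, BlueJet 377/1090 = 34.6% → BlueJet
Neither sweeps: Coastal Air wins 2 of 3 groups, BlueJet wins 1. BlueJet wins overall but not every group — no Simpson reversal.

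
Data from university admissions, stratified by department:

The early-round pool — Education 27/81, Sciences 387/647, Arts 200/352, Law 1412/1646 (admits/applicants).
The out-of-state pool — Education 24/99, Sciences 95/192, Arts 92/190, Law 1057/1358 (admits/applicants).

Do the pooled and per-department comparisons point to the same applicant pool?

Education: the early-round pool 27/81 = 33.3%, the out-of-state pool 24/99 = 24.2% → the early-round pool
Sciences: the early-round pool 387/647 = 59.8%, the out-of-state pool 95/192 = 49.5% → the early-round pool
Arts: the early-round pool 200/352 = 56.8%, the out-of-state pool 92/190 = 48.4% → the early-round pool
Law: the early-round pool 1412/1646 = 85.8%, the out-of-state pool 1057/1358 = 77.8% → the early-round pool
Overall: the early-round pool 2026/2726 = 74.3%, the out-of-state pool 1268/1839 = 69.0% → the early-round pool
The early-round pool wins overall and in every department group — no reversal.

Yes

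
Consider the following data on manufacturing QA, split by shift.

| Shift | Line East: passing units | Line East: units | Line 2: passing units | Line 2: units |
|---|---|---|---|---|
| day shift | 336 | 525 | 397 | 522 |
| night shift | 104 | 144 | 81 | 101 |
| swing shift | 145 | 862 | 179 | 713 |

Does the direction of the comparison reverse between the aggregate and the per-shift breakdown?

No

Day shift: Line East 336/525 = 64.0%, Line 2 397/522 = 76.1% → Line 2
Night shift: Line East 104/144 = 72.2%, Line 2 81/101 = 80.2% → Line 2
Swing shift: Line East 145/862 = 16.8%, Line 2 179/713 = 25.1% → Line 2
Overall: Line East 585/1531 = 38.2%, Line 2 657/1336 = 49.2% → Line 2
Line 2 wins overall and in every shift group — no reversal.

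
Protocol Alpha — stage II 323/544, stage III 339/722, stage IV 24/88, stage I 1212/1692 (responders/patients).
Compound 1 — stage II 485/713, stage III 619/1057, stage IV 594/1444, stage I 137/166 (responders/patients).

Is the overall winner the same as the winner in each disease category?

Stage II: Protocol Alpha 323/544 = 59.4%, Compound 1 485/713 = 68.0% → Compound 1
Stage III: Protocol Alpha 339/722 = 47.0%, Compound 1 619/1057 = 58.6% → Compound 1
Stage IV: Protocol Alpha 24/88 = 27.3%, Compound 1 594/1444 = 41.1% → Compound 1
Stage I: Protocol Alpha 1212/1692 = 71.6%, Compound 1 137/166 = 82.5% → Compound 1
Overall: Protocol Alpha 1898/3046 = 62.3%, Compound 1 1835/3380 = 54.3% → Protocol Alpha
Compound 1 wins each disease group but Protocol Alpha wins overall — the comparison reverses. Compound 1's patients skew toward stage IV, which has a lower base rate.

No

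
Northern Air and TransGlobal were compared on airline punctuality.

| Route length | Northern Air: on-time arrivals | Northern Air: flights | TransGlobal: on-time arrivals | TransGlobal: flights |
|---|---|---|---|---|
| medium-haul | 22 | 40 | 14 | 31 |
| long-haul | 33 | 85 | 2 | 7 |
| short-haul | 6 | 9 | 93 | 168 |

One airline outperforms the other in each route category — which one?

Northern Air

Medium-haul: Northern Air 22/40 = 55.0%, TransGlobal 14/31 = 45.2% → Northern Air
Long-haul: Northern Air 33/85 = 38.8%, TransGlobal 2/7 = 28.6% → Northern Air
Short-haul: Northern Air 6/9 = 66.7%, TransGlobal 93/168 = 55.4% → Northern Air
Northern Air has the higher rate in all 3 groups.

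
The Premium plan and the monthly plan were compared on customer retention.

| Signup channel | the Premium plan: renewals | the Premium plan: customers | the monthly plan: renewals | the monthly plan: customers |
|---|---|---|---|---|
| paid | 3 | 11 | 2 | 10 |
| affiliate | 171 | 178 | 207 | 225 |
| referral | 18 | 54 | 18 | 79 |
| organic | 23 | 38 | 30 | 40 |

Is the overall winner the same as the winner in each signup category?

No

Paid: the Premium plan 3/11 = 27.3%, the monthly plan 2/10 = 20.0% → the Premium plan
Affiliate: the Premium plan 171/178 = 96.1%, the monthly plan 207/225 = 92.0% → the Premium plan
Referral: the Premium plan 18/54 = 33.3%, the monthly plan 18/79 = 22.8% → the Premium plan
Organic: the Premium plan 23/38 = 60.5%, the monthly plan 30/40 = 75.0% → the monthly plan
Overall: the Premium plan 215/281 = 76.5%, the monthly plan 257/354 = 72.6% → the Premium plan
Neither sweeps: the Premium plan wins 3 of 4 groups, the monthly plan wins 1. The Premium plan wins overall but not every group — no Simpson reversal.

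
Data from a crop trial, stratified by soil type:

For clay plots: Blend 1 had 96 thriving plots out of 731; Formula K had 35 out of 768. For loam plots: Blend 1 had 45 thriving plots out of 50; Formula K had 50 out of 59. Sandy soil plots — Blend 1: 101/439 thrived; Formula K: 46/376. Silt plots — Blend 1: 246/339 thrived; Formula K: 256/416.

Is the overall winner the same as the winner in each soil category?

Clay: Blend 1 96/731 = 13.1%, Formula K 35/768 = 4.6% → Blend 1
Loam: Blend 1 45/50 = 90.0%, Formula K 50/59 = 84.7% → Blend 1
Sandy soil: Blend 1 101/439 = 23.0%, Formula K 46/376 = 12.2% → Blend 1
Silt: Blend 1 246/339 = 72.6%, Formula K 256/416 = 61.5% → Blend 1
Overall: Blend 1 488/1559 = 31.3%, Formula K 387/1619 = 23.9% → Blend 1
Blend 1 wins overall and in every soil group — no reversal.

Yes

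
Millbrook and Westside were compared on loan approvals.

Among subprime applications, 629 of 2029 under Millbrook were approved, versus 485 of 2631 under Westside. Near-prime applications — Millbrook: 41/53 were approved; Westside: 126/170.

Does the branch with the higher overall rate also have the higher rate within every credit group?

Subprime: Millbrook 629/2029 = 31.0%, Westside 485/2631 = 18.4% → Millbrook
Near-prime: Millbrook 41/53 = 77.4%, Westside 126/170 = 74.1% → Millbrook
Overall: Millbrook 670/2082 = 32.2%, Westside 611/2801 = 21.8% → Millbrook
Millbrook wins overall and in every credit group — no reversal.

Yes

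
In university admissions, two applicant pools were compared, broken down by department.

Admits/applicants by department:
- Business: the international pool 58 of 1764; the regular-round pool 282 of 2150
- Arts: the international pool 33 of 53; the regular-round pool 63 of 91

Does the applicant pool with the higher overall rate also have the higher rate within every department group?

Business: the international pool 58/1764 = 3.3%, the regular-round pool 282/2150 = 13.1% → the regular-round pool
Arts: the international pool 33/53 = 62.3%, the regular-round pool 63/91 = 69.2% → the regular-round pool
Overall: the international pool 91/1817 = 5.0%, the regular-round pool 345/2241 = 15.4% → the regular-round pool
The regular-round pool wins overall and in every department group — no reversal.

Yes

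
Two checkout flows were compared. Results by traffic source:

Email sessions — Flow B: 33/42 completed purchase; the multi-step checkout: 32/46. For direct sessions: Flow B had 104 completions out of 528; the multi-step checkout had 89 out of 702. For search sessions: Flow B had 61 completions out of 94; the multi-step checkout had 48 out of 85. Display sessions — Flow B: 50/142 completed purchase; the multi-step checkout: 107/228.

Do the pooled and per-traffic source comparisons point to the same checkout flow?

Email: Flow B 33/42 = 78.6%, the multi-step checkout 32/46 = 69.6% → Flow B
Direct: Flow B 104/528 = 19.7%, the multi-step checkout 89/702 = 12.7% → Flow B
Search: Flow B 61/94 = 64.9%, the multi-step checkout 48/85 = 56.5% → Flow B
Display: Flow B 50/142 = 35.2%, the multi-step checkout 107/228 = 46.9% → the multi-step checkout
Overall: Flow B 248/806 = 30.8%, the multi-step checkout 276/1061 = 26.0% → Flow B
Neither sweeps: Flow B wins 3 of 4 groups, the multi-step checkout wins 1. Flow B wins overall but not every group — no Simpson reversal.

No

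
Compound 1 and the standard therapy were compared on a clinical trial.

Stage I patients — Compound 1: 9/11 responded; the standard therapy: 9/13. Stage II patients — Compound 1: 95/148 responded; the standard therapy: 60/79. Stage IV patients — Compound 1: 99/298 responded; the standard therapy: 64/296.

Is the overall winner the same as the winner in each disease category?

No

Stage I: Compound 1 9/11 = 81.8%, the standard therapy 9/13 = 69.2% → Compound 1
Stage II: Compound 1 95/148 = 64.2%, the standard therapy 60/79 = 75.9% → the standard therapy
Stage IV: Compound 1 99/298 = 33.2%, the standard therapy 64/296 = 21.6% → Compound 1
Overall: Compound 1 203/457 = 44.4%, the standard therapy 133/388 = 34.3% → Compound 1
Neither sweeps: Compound 1 wins 2 of 3 groups, the standard therapy wins 1. Compound 1 wins overall but not every group — no Simpson reversal.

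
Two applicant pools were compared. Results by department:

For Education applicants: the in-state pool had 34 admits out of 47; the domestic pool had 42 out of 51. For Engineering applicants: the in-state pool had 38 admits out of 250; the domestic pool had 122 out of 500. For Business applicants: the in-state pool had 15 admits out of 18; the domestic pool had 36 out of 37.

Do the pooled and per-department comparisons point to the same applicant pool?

Yes

Education: the in-state pool 34/47 = 72.3%, the domestic pool 42/51 = 82.4% → the domestic pool
Engineering: the in-state pool 38/250 = 15.2%, the domestic pool 122/500 = 24.4% → the domestic pool
Business: the in-state pool 15/18 = 83.3%, the domestic pool 36/37 = 97.3% → the domestic pool
Overall: the in-state pool 87/315 = 27.6%, the domestic pool 200/588 = 34.0% → the domestic pool
The domestic pool wins overall and in every department group — no reversal.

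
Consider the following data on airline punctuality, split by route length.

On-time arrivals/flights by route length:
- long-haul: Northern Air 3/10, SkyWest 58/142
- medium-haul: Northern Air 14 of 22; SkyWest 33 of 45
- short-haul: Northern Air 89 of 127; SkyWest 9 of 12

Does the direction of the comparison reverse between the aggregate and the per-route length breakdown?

Long-haul: Northern Air 3/10 = 30.0%, SkyWest 58/142 = 40.8% → SkyWest
Medium-haul: Northern Air 14/22 = 63.6%, SkyWest 33/45 = 73.3% → SkyWest
Short-haul: Northern Air 89/127 = 70.1%, SkyWest 9/12 = 75.0% → SkyWest
Overall: Northern Air 106/159 = 66.7%, SkyWest 100/199 = 50.3% → Northern Air
SkyWest wins each route group but Northern Air wins overall — the comparison reverses. SkyWest's flights skew toward long-haul, which has a lower base rate.

Yes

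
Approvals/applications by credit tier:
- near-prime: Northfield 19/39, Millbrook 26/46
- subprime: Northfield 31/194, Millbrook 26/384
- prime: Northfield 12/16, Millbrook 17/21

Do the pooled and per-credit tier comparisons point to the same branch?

No

Near-prime: Northfield 19/39 = 48.7%, Millbrook 26/46 = 56.5% → Millbrook
Subprime: Northfield 31/194 = 16.0%, Millbrook 26/384 = 6.8% → Northfield
Prime: Northfield 12/16 = 75.0%, Millbrook 17/21 = 81.0% → Millbrook
Overall: Northfield 62/249 = 24.9%, Millbrook 69/451 = 15.3% → Northfield
Neither sweeps: Northfield wins 1 of 3 groups, Millbrook wins 2. Northfield wins overall but not every group — no Simpson reversal.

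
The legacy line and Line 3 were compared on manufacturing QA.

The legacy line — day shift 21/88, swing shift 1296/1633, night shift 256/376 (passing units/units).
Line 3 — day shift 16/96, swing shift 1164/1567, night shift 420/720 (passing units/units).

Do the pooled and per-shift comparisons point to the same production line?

Yes

Day shift: the legacy line 21/88 = 23.9%, Line 3 16/96 = 16.7% → the legacy line
Swing shift: the legacy line 1296/1633 = 79.4%, Line 3 1164/1567 = 74.3% → the legacy line
Night shift: the legacy line 256/376 = 68.1%, Line 3 420/720 = 58.3% → the legacy line
Overall: the legacy line 1573/2097 = 75.0%, Line 3 1600/2383 = 67.1% → the legacy line
The legacy line wins overall and in every shift group — no reversal.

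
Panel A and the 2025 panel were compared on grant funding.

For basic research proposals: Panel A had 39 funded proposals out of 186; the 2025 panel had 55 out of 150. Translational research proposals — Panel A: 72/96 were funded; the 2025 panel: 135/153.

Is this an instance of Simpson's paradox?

Basic research: Panel A 39/186 = 21.0%, the 2025 panel 55/150 = 36.7% → the 2025 panel
Translational research: Panel A 72/96 = 75.0%, the 2025 panel 135/153 = 88.2% → the 2025 panel
Overall: Panel A 111/282 = 39.4%, the 2025 panel 190/303 = 62.7% → the 2025 panel
The 2025 panel wins overall and in every proposal group — no reversal.

No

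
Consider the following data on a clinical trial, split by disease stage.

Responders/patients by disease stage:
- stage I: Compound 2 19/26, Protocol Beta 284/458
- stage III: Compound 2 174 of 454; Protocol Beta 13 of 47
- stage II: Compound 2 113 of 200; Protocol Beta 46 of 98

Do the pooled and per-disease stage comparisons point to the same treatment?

Stage I: Compound 2 19/26 = 73.1%, Protocol Beta 284/458 = 62.0% → Compound 2
Stage III: Compound 2 174/454 = 38.3%, Protocol Beta 13/47 = 27.7% → Compound 2
Stage II: Compound 2 113/200 = 56.5%, Protocol Beta 46/98 = 46.9% → Compound 2
Overall: Compound 2 306/680 = 45.0%, Protocol Beta 343/603 = 56.9% → Protocol Beta
Compound 2 wins each disease group but Protocol Beta wins overall — the comparison reverses. Compound 2's patients skew toward stage III, which has a lower base rate.

No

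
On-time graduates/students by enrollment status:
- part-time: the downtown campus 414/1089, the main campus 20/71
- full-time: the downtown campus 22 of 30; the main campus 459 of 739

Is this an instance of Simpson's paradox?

Part-time: the downtown campus 414/1089 = 38.0%, the main campus 20/71 = 28.2% → the downtown campus
Full-time: the downtown campus 22/30 = 73.3%, the main campus 459/739 = 62.1% → the downtown campus
Overall: the downtown campus 436/1119 = 39.0%, the main campus 479/810 = 59.1% → the main campus
The downtown campus wins each enrollment group but the main campus wins overall — the comparison reverses. The downtown campus's students skew toward part-time, which has a lower base rate.

Yes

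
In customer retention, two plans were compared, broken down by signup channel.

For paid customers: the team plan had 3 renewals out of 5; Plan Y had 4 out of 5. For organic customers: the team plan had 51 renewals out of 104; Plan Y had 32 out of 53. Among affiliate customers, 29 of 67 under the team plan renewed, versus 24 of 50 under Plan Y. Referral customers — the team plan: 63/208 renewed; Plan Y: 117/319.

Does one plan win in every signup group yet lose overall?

No

Paid: the team plan 3/5 = 60.0%, Plan Y 4/5 = 80.0% → Plan Y
Organic: the team plan 51/104 = 49.0%, Plan Y 32/53 = 60.4% → Plan Y
Affiliate: the team plan 29/67 = 43.3%, Plan Y 24/50 = 48.0% → Plan Y
Referral: the team plan 63/208 = 30.3%, Plan Y 117/319 = 36.7% → Plan Y
Overall: the team plan 146/384 = 38.0%, Plan Y 177/427 = 41.5% → Plan Y
Plan Y wins overall and in every signup group — no reversal.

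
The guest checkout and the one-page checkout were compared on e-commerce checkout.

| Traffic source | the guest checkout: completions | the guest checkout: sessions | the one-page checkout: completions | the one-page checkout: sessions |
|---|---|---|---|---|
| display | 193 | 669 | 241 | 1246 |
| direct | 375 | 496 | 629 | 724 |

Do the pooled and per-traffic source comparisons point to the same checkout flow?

Display: the guest checkout 193/669 = 28.8%, the one-page checkout 241/1246 = 19.3% → the guest checkout
Direct: the guest checkout 375/496 = 75.6%, the one-page checkout 629/724 = 86.9% → the one-page checkout
Overall: the guest checkout 568/1165 = 48.8%, the one-page checkout 870/1970 = 44.2% → the guest checkout
Neither sweeps: the guest checkout wins 1 of 2 groups, the one-page checkout wins 1. The guest checkout wins overall but not every group — no Simpson reversal.

No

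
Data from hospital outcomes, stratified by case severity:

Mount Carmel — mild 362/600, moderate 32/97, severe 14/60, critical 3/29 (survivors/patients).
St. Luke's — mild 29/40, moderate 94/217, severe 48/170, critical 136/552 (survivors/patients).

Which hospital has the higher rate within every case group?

Mild: Mount Carmel 362/600 = 60.3%, St. Luke's 29/40 = 72.5% → St. Luke's
Moderate: Mount Carmel 32/97 = 33.0%, St. Luke's 94/217 = 43.3% → St. Luke's
Severe: Mount Carmel 14/60 = 23.3%, St. Luke's 48/170 = 28.2% → St. Luke's
Critical: Mount Carmel 3/29 = 10.3%, St. Luke's 136/552 = 24.6% → St. Luke's
St. Luke's has the higher rate in all 4 groups.

St. Luke's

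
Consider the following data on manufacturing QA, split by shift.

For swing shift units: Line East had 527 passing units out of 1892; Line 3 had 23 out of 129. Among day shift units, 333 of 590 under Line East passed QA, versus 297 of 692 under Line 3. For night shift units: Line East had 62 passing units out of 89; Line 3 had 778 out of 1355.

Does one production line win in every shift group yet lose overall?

Swing shift: Line East 527/1892 = 27.9%, Line 3 23/129 = 17.8% → Line East
Day shift: Line East 333/590 = 56.4%, Line 3 297/692 = 42.9% → Line East
Night shift: Line East 62/89 = 69.7%, Line 3 778/1355 = 57.4% → Line East
Overall: Line East 922/2571 = 35.9%, Line 3 1098/2176 = 50.5% → Line 3
Line East wins each shift group but Line 3 wins overall — the comparison reverses. Line East's units skew toward swing shift, which has a lower base rate.

Yes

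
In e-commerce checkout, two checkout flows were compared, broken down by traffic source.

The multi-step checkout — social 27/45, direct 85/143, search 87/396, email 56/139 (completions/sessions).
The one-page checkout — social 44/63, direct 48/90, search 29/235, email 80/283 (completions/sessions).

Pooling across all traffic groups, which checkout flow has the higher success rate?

Social: the multi-step checkout 27/45 = 60.0%, the one-page checkout 44/63 = 69.8% → the one-page checkout
Direct: the multi-step checkout 85/143 = 59.4%, the one-page checkout 48/90 = 53.3% → the multi-step checkout
Search: the multi-step checkout 87/396 = 22.0%, the one-page checkout 29/235 = 12.3% → the multi-step checkout
Email: the multi-step checkout 56/139 = 40.3%, the one-page checkout 80/283 = 28.3% → the multi-step checkout
Overall: the multi-step checkout 255/723 = 35.3%, the one-page checkout 201/671 = 30.0% → the multi-step checkout
(Neither sweeps every traffic group, but the multi-step checkout has the higher pooled rate.)

the multi-step checkout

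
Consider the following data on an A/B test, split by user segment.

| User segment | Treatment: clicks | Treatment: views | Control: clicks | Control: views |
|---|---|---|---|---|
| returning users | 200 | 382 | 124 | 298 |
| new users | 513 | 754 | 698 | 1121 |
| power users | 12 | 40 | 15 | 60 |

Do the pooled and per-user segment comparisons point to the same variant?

Returning users: Treatment 200/382 = 52.4%, Control 124/298 = 41.6% → Treatment
New users: Treatment 513/754 = 68.0%, Control 698/1121 = 62.3% → Treatment
Power users: Treatment 12/40 = 30.0%, Control 15/60 = 25.0% → Treatment
Overall: Treatment 725/1176 = 61.6%, Control 837/1479 = 56.6% → Treatment
Treatment wins overall and in every user group — no reversal.

Yes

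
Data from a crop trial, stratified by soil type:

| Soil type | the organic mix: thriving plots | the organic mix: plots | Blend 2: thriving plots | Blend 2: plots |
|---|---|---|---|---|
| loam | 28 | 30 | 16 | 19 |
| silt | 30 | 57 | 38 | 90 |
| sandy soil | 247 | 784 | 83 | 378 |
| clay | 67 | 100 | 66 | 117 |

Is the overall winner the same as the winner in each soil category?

Yes

Loam: the organic mix 28/30 = 93.3%, Blend 2 16/19 = 84.2% → the organic mix
Silt: the organic mix 30/57 = 52.6%, Blend 2 38/90 = 42.2% → the organic mix
Sandy soil: the organic mix 247/784 = 31.5%, Blend 2 83/378 = 22.0% → the organic mix
Clay: the organic mix 67/100 = 67.0%, Blend 2 66/117 = 56.4% → the organic mix
Overall: the organic mix 372/971 = 38.3%, Blend 2 203/604 = 33.6% → the organic mix
The organic mix wins overall and in every soil group — no reversal.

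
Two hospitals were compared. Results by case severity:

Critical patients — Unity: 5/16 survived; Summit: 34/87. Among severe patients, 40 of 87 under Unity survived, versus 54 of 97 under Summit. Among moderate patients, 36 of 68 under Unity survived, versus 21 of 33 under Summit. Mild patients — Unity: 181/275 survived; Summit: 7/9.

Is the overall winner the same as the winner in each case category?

Critical: Unity 5/16 = 31.2%, Summit 34/87 = 39.1% → Summit
Severe: Unity 40/87 = 46.0%, Summit 54/97 = 55.7% → Summit
Moderate: Unity 36/68 = 52.9%, Summit 21/33 = 63.6% → Summit
Mild: Unity 181/275 = 65.8%, Summit 7/9 = 77.8% → Summit
Overall: Unity 262/446 = 58.7%, Summit 116/226 = 51.3% → Unity
Summit wins each case group but Unity wins overall — the comparison reverses. Summit's patients skew toward critical, which has a lower base rate.

No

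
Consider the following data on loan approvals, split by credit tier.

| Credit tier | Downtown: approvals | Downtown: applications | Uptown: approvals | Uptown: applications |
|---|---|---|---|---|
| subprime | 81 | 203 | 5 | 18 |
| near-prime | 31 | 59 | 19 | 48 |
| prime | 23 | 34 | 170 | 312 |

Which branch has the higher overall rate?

Uptown

Subprime: Downtown 81/203 = 39.9%, Uptown 5/18 = 27.8% → Downtown
Near-prime: Downtown 31/59 = 52.5%, Uptown 19/48 = 39.6% → Downtown
Prime: Downtown 23/34 = 67.6%, Uptown 170/312 = 54.5% → Downtown
Overall: Downtown 135/296 = 45.6%, Uptown 194/378 = 51.3% → Uptown
(Downtown wins every credit group but Uptown wins overall — Downtown's applications skew toward the low-rate subprime group.)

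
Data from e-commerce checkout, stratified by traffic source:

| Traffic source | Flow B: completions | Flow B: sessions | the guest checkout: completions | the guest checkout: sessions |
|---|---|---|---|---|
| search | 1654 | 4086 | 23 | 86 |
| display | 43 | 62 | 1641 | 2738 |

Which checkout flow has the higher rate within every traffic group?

Search: Flow B 1654/4086 = 40.5%, the guest checkout 23/86 = 26.7% → Flow B
Display: Flow B 43/62 = 69.4%, the guest checkout 1641/2738 = 59.9% → Flow B
Flow B has the higher rate in both groups.

Flow B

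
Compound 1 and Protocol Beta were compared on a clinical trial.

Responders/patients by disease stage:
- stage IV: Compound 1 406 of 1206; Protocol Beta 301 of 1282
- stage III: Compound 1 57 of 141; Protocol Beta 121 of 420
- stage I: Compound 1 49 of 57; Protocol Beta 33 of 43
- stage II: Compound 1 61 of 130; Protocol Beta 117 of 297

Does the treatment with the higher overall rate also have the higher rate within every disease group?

Stage IV: Compound 1 406/1206 = 33.7%, Protocol Beta 301/1282 = 23.5% → Compound 1
Stage III: Compound 1 57/141 = 40.4%, Protocol Beta 121/420 = 28.8% → Compound 1
Stage I: Compound 1 49/57 = 86.0%, Protocol Beta 33/43 = 76.7% → Compound 1
Stage II: Compound 1 61/130 = 46.9%, Protocol Beta 117/297 = 39.4% → Compound 1
Overall: Compound 1 573/1534 = 37.4%, Protocol Beta 572/2042 = 28.0% → Compound 1
Compound 1 wins overall and in every disease group — no reversal.

Yes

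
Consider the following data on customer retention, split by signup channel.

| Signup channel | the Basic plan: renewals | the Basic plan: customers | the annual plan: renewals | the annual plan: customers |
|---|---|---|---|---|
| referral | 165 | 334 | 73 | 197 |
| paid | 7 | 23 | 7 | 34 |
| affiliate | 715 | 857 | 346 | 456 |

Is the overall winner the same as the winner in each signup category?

Yes

Referral: the Basic plan 165/334 = 49.4%, the annual plan 73/197 = 37.1% → the Basic plan
Paid: the Basic plan 7/23 = 30.4%, the annual plan 7/34 = 20.6% → the Basic plan
Affiliate: the Basic plan 715/857 = 83.4%, the annual plan 346/456 = 75.9% → the Basic plan
Overall: the Basic plan 887/1214 = 73.1%, the annual plan 426/687 = 62.0% → the Basic plan
The Basic plan wins overall and in every signup group — no reversal.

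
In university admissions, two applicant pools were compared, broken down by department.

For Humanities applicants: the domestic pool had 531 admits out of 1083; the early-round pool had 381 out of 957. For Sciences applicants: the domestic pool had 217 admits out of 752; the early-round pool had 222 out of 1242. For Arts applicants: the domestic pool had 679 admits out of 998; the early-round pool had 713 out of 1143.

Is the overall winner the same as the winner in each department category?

Humanities: the domestic pool 531/1083 = 49.0%, the early-round pool 381/957 = 39.8% → the domestic pool
Sciences: the domestic pool 217/752 = 28.9%, the early-round pool 222/1242 = 17.9% → the domestic pool
Arts: the domestic pool 679/998 = 68.0%, the early-round pool 713/1143 = 62.4% → the domestic pool
Overall: the domestic pool 1427/2833 = 50.4%, the early-round pool 1316/3342 = 39.4% → the domestic pool
The domestic pool wins overall and in every department group — no reversal.

Yes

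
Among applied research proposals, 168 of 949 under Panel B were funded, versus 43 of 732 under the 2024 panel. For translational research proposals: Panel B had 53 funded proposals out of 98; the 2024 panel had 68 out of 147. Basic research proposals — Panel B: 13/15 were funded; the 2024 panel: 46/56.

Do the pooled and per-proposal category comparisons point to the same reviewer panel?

Applied research: Panel B 168/949 = 17.7%, the 2024 panel 43/732 = 5.9% → Panel B
Translational research: Panel B 53/98 = 54.1%, the 2024 panel 68/147 = 46.3% → Panel B
Basic research: Panel B 13/15 = 86.7%, the 2024 panel 46/56 = 82.1% → Panel B
Overall: Panel B 234/1062 = 22.0%, the 2024 panel 157/935 = 16.8% → Panel B
Panel B wins overall and in every proposal group — no reversal.

Yes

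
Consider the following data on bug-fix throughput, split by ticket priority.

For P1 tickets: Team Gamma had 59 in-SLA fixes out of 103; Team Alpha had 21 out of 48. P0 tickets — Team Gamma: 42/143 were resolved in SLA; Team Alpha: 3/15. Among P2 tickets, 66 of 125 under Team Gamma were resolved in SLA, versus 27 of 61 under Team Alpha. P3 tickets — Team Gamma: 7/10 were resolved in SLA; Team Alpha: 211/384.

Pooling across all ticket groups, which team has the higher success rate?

P1: Team Gamma 59/103 = 57.3%, Team Alpha 21/48 = 43.8% → Team Gamma
P0: Team Gamma 42/143 = 29.4%, Team Alpha 3/15 = 20.0% → Team Gamma
P2: Team Gamma 66/125 = 52.8%, Team Alpha 27/61 = 44.3% → Team Gamma
P3: Team Gamma 7/10 = 70.0%, Team Alpha 211/384 = 54.9% → Team Gamma
Overall: Team Gamma 174/381 = 45.7%, Team Alpha 262/508 = 51.6% → Team Alpha
(Team Gamma wins every ticket group but Team Alpha wins overall — Team Gamma's tickets skew toward the low-rate P0 group.)

Team Alpha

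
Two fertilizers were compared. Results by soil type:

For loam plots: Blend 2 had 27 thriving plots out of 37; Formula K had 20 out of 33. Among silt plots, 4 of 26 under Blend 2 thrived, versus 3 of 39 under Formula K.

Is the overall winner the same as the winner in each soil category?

Yes

Loam: Blend 2 27/37 = 73.0%, Formula K 20/33 = 60.6% → Blend 2
Silt: Blend 2 4/26 = 15.4%, Formula K 3/39 = 7.7% → Blend 2
Overall: Blend 2 31/63 = 49.2%, Formula K 23/72 = 31.9% → Blend 2
Blend 2 wins overall and in every soil group — no reversal.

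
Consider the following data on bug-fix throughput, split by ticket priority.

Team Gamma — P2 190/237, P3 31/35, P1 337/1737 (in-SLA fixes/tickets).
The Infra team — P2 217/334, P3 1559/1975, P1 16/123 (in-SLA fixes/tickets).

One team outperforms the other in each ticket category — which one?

P2: Team Gamma 190/237 = 80.2%, the Infra team 217/334 = 65.0% → Team Gamma
P3: Team Gamma 31/35 = 88.6%, the Infra team 1559/1975 = 78.9% → Team Gamma
P1: Team Gamma 337/1737 = 19.4%, the Infra team 16/123 = 13.0% → Team Gamma
Team Gamma has the higher rate in all 3 groups.

Team Gamma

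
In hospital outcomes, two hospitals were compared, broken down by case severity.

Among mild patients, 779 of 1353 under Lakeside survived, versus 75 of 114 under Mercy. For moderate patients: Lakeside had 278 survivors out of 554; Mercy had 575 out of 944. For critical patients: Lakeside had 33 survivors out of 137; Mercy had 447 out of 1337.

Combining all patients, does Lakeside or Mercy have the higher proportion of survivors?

Lakeside

Mild: Lakeside 779/1353 = 57.6%, Mercy 75/114 = 65.8% → Mercy
Moderate: Lakeside 278/554 = 50.2%, Mercy 575/944 = 60.9% → Mercy
Critical: Lakeside 33/137 = 24.1%, Mercy 447/1337 = 33.4% → Mercy
Overall: Lakeside 1090/2044 = 53.3%, Mercy 1097/2395 = 45.8% → Lakeside
(Mercy wins every case group but Lakeside wins overall — Mercy's patients skew toward the low-rate critical group.)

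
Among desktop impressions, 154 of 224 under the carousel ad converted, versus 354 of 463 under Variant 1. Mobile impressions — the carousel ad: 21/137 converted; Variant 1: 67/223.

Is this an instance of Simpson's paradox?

Desktop: the carousel ad 154/224 = 68.8%, Variant 1 354/463 = 76.5% → Variant 1
Mobile: the carousel ad 21/137 = 15.3%, Variant 1 67/223 = 30.0% → Variant 1
Overall: the carousel ad 175/361 = 48.5%, Variant 1 421/686 = 61.4% → Variant 1
Variant 1 wins overall and in every device group — no reversal.

No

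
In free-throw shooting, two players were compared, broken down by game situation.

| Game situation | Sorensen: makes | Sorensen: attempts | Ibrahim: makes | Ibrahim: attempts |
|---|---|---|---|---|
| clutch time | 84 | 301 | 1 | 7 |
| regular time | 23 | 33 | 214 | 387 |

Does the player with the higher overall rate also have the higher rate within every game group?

No

Clutch time: Sorensen 84/301 = 27.9%, Ibrahim 1/7 = 14.3% → Sorensen
Regular time: Sorensen 23/33 = 69.7%, Ibrahim 214/387 = 55.3% → Sorensen
Overall: Sorensen 107/334 = 32.0%, Ibrahim 215/394 = 54.6% → Ibrahim
Sorensen wins each game group but Ibrahim wins overall — the comparison reverses. Sorensen's attempts skew toward clutch time, which has a lower base rate.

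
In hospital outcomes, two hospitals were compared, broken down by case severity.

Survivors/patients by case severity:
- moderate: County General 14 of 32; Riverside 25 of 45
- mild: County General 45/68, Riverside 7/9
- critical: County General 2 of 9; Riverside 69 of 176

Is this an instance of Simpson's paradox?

Yes

Moderate: County General 14/32 = 43.8%, Riverside 25/45 = 55.6% → Riverside
Mild: County General 45/68 = 66.2%, Riverside 7/9 = 77.8% → Riverside
Critical: County General 2/9 = 22.2%, Riverside 69/176 = 39.2% → Riverside
Overall: County General 61/109 = 56.0%, Riverside 101/230 = 43.9% → County General
Riverside wins each case group but County General wins overall — the comparison reverses. Riverside's patients skew toward critical, which has a lower base rate.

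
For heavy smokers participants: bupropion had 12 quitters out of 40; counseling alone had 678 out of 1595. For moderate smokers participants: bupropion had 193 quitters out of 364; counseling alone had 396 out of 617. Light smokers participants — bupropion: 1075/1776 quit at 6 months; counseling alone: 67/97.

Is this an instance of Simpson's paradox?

Yes

Heavy smokers: bupropion 12/40 = 30.0%, counseling alone 678/1595 = 42.5% → counseling alone
Moderate smokers: bupropion 193/364 = 53.0%, counseling alone 396/617 = 64.2% → counseling alone
Light smokers: bupropion 1075/1776 = 60.5%, counseling alone 67/97 = 69.1% → counseling alone
Overall: bupropion 1280/2180 = 58.7%, counseling alone 1141/2309 = 49.4% → bupropion
Counseling alone wins each dependence group but bupropion wins overall — the comparison reverses. Counseling alone's participants skew toward heavy smokers, which has a lower base rate.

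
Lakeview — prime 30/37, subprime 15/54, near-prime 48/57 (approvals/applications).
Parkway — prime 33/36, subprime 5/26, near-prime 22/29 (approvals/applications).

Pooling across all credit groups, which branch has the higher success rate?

Prime: Lakeview 30/37 = 81.1%, Parkway 33/36 = 91.7% → Parkway
Subprime: Lakeview 15/54 = 27.8%, Parkway 5/26 = 19.2% → Lakeview
Near-prime: Lakeview 48/57 = 84.2%, Parkway 22/29 = 75.9% → Lakeview
Overall: Lakeview 93/148 = 62.8%, Parkway 60/91 = 65.9% → Parkway
(Neither sweeps every credit group, but Parkway has the higher pooled rate.)

Parkway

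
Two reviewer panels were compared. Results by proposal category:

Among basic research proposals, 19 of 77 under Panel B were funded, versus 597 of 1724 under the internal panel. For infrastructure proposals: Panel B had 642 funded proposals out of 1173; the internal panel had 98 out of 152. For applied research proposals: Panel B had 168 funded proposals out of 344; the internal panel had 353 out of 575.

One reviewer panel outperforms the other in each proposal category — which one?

Basic research: Panel B 19/77 = 24.7%, the internal panel 597/1724 = 34.6% → the internal panel
Infrastructure: Panel B 642/1173 = 54.7%, the internal panel 98/152 = 64.5% → the internal panel
Applied research: Panel B 168/344 = 48.8%, the internal panel 353/575 = 61.4% → the internal panel
The internal panel has the higher rate in all 3 groups.

the internal panel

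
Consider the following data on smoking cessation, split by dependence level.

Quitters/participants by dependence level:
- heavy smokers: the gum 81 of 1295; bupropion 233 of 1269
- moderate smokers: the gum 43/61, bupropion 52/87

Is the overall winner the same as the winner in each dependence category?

Heavy smokers: the gum 81/1295 = 6.3%, bupropion 233/1269 = 18.4% → bupropion
Moderate smokers: the gum 43/61 = 70.5%, bupropion 52/87 = 59.8% → the gum
Overall: the gum 124/1356 = 9.1%, bupropion 285/1356 = 21.0% → bupropion
Neither sweeps: the gum wins 1 of 2 groups, bupropion wins 1. Bupropion wins overall but not every group — no Simpson reversal.

No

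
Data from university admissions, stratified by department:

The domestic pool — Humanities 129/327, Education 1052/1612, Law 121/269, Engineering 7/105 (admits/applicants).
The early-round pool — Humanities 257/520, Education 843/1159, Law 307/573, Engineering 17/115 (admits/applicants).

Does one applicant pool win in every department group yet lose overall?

No

Humanities: the domestic pool 129/327 = 39.4%, the early-round pool 257/520 = 49.4% → the early-round pool
Education: the domestic pool 1052/1612 = 65.3%, the early-round pool 843/1159 = 72.7% → the early-round pool
Law: the domestic pool 121/269 = 45.0%, the early-round pool 307/573 = 53.6% → the early-round pool
Engineering: the domestic pool 7/105 = 6.7%, the early-round pool 17/115 = 14.8% → the early-round pool
Overall: the domestic pool 1309/2313 = 56.6%, the early-round pool 1424/2367 = 60.2% → the early-round pool
The early-round pool wins overall and in every department group — no reversal.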